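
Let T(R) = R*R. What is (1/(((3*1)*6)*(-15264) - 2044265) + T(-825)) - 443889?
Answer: 548994808511/2319017 ≈ 2.3674e+5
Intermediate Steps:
T(R) = R**2
(1/(((3*1)*6)*(-15264) - 2044265) + T(-825)) - 443889 = (1/(((3*1)*6)*(-15264) - 2044265) + (-825)**2) - 443889 = (1/((3*6)*(-15264) - 2044265) + 680625) - 443889 = (1/(18*(-15264) - 2044265) + 680625) - 443889 = (1/(-274752 - 2044265) + 680625) - 443889 = (1/(-2319017) + 680625) - 443889 = (-1/2319017 + 680625) - 443889 = 1578380945624/2319017 - 443889 = 548994808511/2319017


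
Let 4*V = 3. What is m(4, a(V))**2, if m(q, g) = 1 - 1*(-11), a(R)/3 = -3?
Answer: 144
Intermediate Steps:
V = 3/4 (V = (1/4)*3 = 3/4 ≈ 0.75000)
a(R) = -9 (a(R) = 3*(-3) = -9)
m(q, g) = 12 (m(q, g) = 1 + 11 = 12)
m(4, a(V))**2 = 12**2 = 144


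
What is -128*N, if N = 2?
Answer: -256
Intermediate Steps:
-128*N = -128*2 = -256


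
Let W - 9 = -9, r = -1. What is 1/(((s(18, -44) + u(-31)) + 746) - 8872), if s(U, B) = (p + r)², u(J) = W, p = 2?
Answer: -1/8125 ≈ -0.00012308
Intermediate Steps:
W = 0 (W = 9 - 9 = 0)
u(J) = 0
s(U, B) = 1 (s(U, B) = (2 - 1)² = 1² = 1)
1/(((s(18, -44) + u(-31)) + 746) - 8872) = 1/(((1 + 0) + 746) - 8872) = 1/((1 + 746) - 8872) = 1/(747 - 8872) = 1/(-8125) = -1/8125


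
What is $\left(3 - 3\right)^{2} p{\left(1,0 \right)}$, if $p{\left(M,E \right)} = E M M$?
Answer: $0$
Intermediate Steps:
$p{\left(M,E \right)} = E M^{2}$
$\left(3 - 3\right)^{2} p{\left(1,0 \right)} = \left(3 - 3\right)^{2} \cdot 0 \cdot 1^{2} = \left(3 - 3\right)^{2} \cdot 0 \cdot 1 = 0^{2} \cdot 0 = 0 \cdot 0 = 0$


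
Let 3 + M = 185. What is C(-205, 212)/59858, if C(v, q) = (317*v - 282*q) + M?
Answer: -124587/59858 ≈ -2.0814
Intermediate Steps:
M = 182 (M = -3 + 185 = 182)
C(v, q) = 182 - 282*q + 317*v (C(v, q) = (317*v - 282*q) + 182 = (-282*q + 317*v) + 182 = 182 - 282*q + 317*v)
C(-205, 212)/59858 = (182 - 282*212 + 317*(-205))/59858 = (182 - 59784 - 64985)*(1/59858) = -124587*1/59858 = -124587/59858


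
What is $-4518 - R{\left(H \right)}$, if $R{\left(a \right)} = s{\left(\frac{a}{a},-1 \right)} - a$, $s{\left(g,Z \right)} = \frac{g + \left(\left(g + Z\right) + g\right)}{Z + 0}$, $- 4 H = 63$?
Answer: $- \frac{18127}{4} \approx -4531.8$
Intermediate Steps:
$H = - \frac{63}{4}$ ($H = \left(- \frac{1}{4}\right) 63 = - \frac{63}{4} \approx -15.75$)
$s{\left(g,Z \right)} = \frac{Z + 3 g}{Z}$ ($s{\left(g,Z \right)} = \frac{g + \left(\left(Z + g\right) + g\right)}{Z} = \frac{g + \left(Z + 2 g\right)}{Z} = \frac{Z + 3 g}{Z}$)
$R{\left(a \right)} = -2 - a$ ($R{\left(a \right)} = \frac{-1 + 3 \frac{a}{a}}{-1} - a = - (-1 + 3 \cdot 1) - a = - (-1 + 3) - a = \left(-1\right) 2 - a = -2 - a$)
$-4518 - R{\left(H \right)} = -4518 - \left(-2 - - \frac{63}{4}\right) = -4518 - \left(-2 + \frac{63}{4}\right) = -4518 - \frac{55}{4} = - \frac{18127}{4}$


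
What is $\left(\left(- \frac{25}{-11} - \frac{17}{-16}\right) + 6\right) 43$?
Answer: $\frac{70649}{176} \approx 401.41$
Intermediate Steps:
$\left(\left(- \frac{25}{-11} - \frac{17}{-16}\right) + 6\right) 43 = \left(\left(\left(-25\right) \left(- \frac{1}{11}\right) - - \frac{17}{16}\right) + 6\right) 43 = \left(\left(\frac{25}{11} + \frac{17}{16}\right) + 6\right) 43 = \left(\frac{587}{176} + 6\right) 43 = \frac{1643}{176} \cdot 43 = \frac{70649}{176}$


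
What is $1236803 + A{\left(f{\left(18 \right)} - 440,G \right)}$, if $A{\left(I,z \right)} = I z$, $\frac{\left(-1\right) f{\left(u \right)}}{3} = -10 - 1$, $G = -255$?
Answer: $1340588$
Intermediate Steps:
$f{\left(u \right)} = 33$ ($f{\left(u \right)} = - 3 \left(-10 - 1\right) = \left(-3\right) \left(-11\right) = 33$)
$1236803 + A{\left(f{\left(18 \right)} - 440,G \right)} = 1236803 + \left(33 - 440\right) \left(-255\right) = 1236803 - -103785 = 1236803 + 103785 = 1340588$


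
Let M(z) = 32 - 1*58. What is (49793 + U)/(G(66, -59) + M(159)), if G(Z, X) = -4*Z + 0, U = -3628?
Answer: -9233/58 ≈ -159.19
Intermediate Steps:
M(z) = -26 (M(z) = 32 - 58 = -26)
G(Z, X) = -4*Z
(49793 + U)/(G(66, -59) + M(159)) = (49793 - 3628)/(-4*66 - 26) = 46165/(-264 - 26) = 46165/(-290) = 46165*(-1/290) = -9233/58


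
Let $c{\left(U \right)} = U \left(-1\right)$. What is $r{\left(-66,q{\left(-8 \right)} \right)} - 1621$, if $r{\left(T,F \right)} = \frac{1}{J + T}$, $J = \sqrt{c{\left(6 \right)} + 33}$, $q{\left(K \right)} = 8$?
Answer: $- \frac{2339125}{1443} - \frac{\sqrt{3}}{1443} \approx -1621.0$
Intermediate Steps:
$c{\left(U \right)} = - U$
$J = 3 \sqrt{3}$ ($J = \sqrt{\left(-1\right) 6 + 33} = \sqrt{-6 + 33} = \sqrt{27} = 3 \sqrt{3} \approx 5.1962$)
$r{\left(T,F \right)} = \frac{1}{T + 3 \sqrt{3}}$ ($r{\left(T,F \right)} = \frac{1}{3 \sqrt{3} + T} = \frac{1}{T + 3 \sqrt{3}}$)
$r{\left(-66,q{\left(-8 \right)} \right)} - 1621 = \frac{1}{-66 + 3 \sqrt{3}} - 1621 = -1621 + \frac{1}{-66 + 3 \sqrt{3}}$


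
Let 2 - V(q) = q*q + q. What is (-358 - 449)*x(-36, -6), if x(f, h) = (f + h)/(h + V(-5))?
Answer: -5649/4 ≈ -1412.3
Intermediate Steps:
V(q) = 2 - q - q**2 (V(q) = 2 - (q*q + q) = 2 - (q**2 + q) = 2 - (q + q**2) = 2 + (-q - q**2) = 2 - q - q**2)
x(f, h) = (f + h)/(-18 + h) (x(f, h) = (f + h)/(h + (2 - 1*(-5) - 1*(-5)**2)) = (f + h)/(h + (2 + 5 - 1*25)) = (f + h)/(h + (2 + 5 - 25)) = (f + h)/(h - 18) = (f + h)/(-18 + h))
(-358 - 449)*x(-36, -6) = (-358 - 449)*((-36 - 6)/(-18 - 6)) = -807*(-42)/(-24) = -(-269)*(-42)/8 = -807*7/4 = -5649/4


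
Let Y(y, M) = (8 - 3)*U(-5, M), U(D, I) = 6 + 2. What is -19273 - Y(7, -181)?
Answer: -19313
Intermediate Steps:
U(D, I) = 8
Y(y, M) = 40 (Y(y, M) = (8 - 3)*8 = 5*8 = 40)
-19273 - Y(7, -181) = -19273 - 1*40 = -19273 - 40 = -19313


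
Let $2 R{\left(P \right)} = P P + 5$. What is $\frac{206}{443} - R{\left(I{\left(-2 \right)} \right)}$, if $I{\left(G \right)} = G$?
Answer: $- \frac{3575}{886} \approx -4.035$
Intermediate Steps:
$R{\left(P \right)} = \frac{5}{2} + \frac{P^{2}}{2}$ ($R{\left(P \right)} = \frac{P P + 5}{2} = \frac{P^{2} + 5}{2} = \frac{5 + P^{2}}{2} = \frac{5}{2} + \frac{P^{2}}{2}$)
$\frac{206}{443} - R{\left(I{\left(-2 \right)} \right)} = \frac{206}{443} - \left(\frac{5}{2} + \frac{\left(-2\right)^{2}}{2}\right) = 206 \cdot \frac{1}{443} - \left(\frac{5}{2} + \frac{1}{2} \cdot 4\right) = \frac{206}{443} - \left(\frac{5}{2} + 2\right) = \frac{206}{443} - \frac{9}{2} = - \frac{3575}{886}$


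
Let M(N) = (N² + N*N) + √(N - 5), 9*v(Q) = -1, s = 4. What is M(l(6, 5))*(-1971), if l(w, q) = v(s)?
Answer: -146/3 - 657*I*√46 ≈ -48.667 - 4456.0*I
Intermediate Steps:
v(Q) = -⅑ (v(Q) = (⅑)*(-1) = -⅑)
l(w, q) = -⅑
M(N) = √(-5 + N) + 2*N² (M(N) = (N² + N²) + √(-5 + N) = 2*N² + √(-5 + N) = √(-5 + N) + 2*N²)
M(l(6, 5))*(-1971) = (√(-5 - ⅑) + 2*(-⅑)²)*(-1971) = (√(-46/9) + 2*(1/81))*(-1971) = (I*√46/3 + 2/81)*(-1971) = (2/81 + I*√46/3)*(-1971) = -146/3 - 657*I*√46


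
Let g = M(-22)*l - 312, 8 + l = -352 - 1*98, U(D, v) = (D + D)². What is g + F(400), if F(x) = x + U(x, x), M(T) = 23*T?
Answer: 871836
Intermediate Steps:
U(D, v) = 4*D² (U(D, v) = (2*D)² = 4*D²)
F(x) = x + 4*x²
l = -458 (l = -8 + (-352 - 1*98) = -8 + (-352 - 98) = -8 - 450 = -458)
g = 231436 (g = (23*(-22))*(-458) - 312 = -506*(-458) - 312 = 231748 - 312 = 231436)
g + F(400) = 231436 + 400*(1 + 4*400) = 231436 + 400*(1 + 1600) = 231436 + 400*1601 = 231436 + 640400 = 871836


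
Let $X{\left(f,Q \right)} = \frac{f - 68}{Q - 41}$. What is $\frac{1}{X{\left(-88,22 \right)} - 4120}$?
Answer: $- \frac{19}{78124} \approx -0.0002432$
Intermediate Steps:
$X{\left(f,Q \right)} = \frac{-68 + f}{-41 + Q}$
$\frac{1}{X{\left(-88,22 \right)} - 4120} = \frac{1}{\frac{-68 - 88}{-41 + 22} - 4120} = \frac{1}{\frac{1}{-19} \left(-156\right) - 4120} = \frac{1}{\left(- \frac{1}{19}\right) \left(-156\right) - 4120} = \frac{1}{\frac{156}{19} - 4120} = \frac{1}{- \frac{78124}{19}} = - \frac{19}{78124}$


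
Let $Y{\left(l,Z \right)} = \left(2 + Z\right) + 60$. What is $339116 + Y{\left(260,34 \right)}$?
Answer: $339212$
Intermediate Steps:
$Y{\left(l,Z \right)} = 62 + Z$
$339116 + Y{\left(260,34 \right)} = 339116 + \left(62 + 34\right) = 339116 + 96 = 339212$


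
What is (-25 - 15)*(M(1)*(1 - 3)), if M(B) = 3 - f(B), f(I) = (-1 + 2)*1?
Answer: 160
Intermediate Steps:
f(I) = 1 (f(I) = 1*1 = 1)
M(B) = 2 (M(B) = 3 - 1*1 = 3 - 1 = 2)
(-25 - 15)*(M(1)*(1 - 3)) = (-25 - 15)*(2*(1 - 3)) = -80*(-2) = -40*(-4) = 160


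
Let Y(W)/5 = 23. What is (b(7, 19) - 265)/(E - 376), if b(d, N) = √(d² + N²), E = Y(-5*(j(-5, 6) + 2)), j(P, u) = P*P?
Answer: 265/261 - √410/261 ≈ 0.93775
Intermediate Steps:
j(P, u) = P²
Y(W) = 115 (Y(W) = 5*23 = 115)
E = 115
b(d, N) = √(N² + d²)
(b(7, 19) - 265)/(E - 376) = (√(19² + 7²) - 265)/(115 - 376) = (√(361 + 49) - 265)/(-261) = (√410 - 265)*(-1/261) = (-265 + √410)*(-1/261) = 265/261 - √410/261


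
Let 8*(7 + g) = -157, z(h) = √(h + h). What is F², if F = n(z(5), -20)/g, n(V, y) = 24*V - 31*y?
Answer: 24970240/45369 + 634880*√10/15123 ≈ 683.14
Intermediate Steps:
z(h) = √2*√h (z(h) = √(2*h) = √2*√h)
g = -213/8 (g = -7 + (⅛)*(-157) = -7 - 157/8 = -213/8 ≈ -26.625)
n(V, y) = -31*y + 24*V
F = -4960/213 - 64*√10/71 (F = (-31*(-20) + 24*(√2*√5))/(-213/8) = (620 + 24*√10)*(-8/213) = -4960/213 - 64*√10/71 ≈ -26.137)
F² = (-4960/213 - 64*√10/71)²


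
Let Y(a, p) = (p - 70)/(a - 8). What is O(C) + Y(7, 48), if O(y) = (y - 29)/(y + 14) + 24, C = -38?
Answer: 1171/24 ≈ 48.792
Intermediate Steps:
Y(a, p) = (-70 + p)/(-8 + a)
O(y) = 24 + (-29 + y)/(14 + y) (O(y) = (-29 + y)/(14 + y) + 24 = 24 + (-29 + y)/(14 + y))
O(C) + Y(7, 48) = (307 + 25*(-38))/(14 - 38) + (-70 + 48)/(-8 + 7) = (307 - 950)/(-24) - 22/(-1) = -1/24*(-643) - 1*(-22) = 643/24 + 22 = 1171/24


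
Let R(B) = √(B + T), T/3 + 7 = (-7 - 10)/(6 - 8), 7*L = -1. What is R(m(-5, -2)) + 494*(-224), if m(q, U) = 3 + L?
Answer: -110656 + √1442/14 ≈ -1.1065e+5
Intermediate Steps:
L = -⅐ (L = (⅐)*(-1) = -⅐ ≈ -0.14286)
T = 9/2 (T = -21 + 3*((-7 - 10)/(6 - 8)) = -21 + 3*(-17/(-2)) = -21 + 3*(-17*(-½)) = -21 + 3*(17/2) = -21 + 51/2 = 9/2 ≈ 4.5000)
m(q, U) = 20/7 (m(q, U) = 3 - ⅐ = 20/7)
R(B) = √(9/2 + B) (R(B) = √(B + 9/2) = √(9/2 + B))
R(m(-5, -2)) + 494*(-224) = √(18 + 4*(20/7))/2 + 494*(-224) = √(18 + 80/7)/2 - 110656 = √(206/7)/2 - 110656 = (√1442/7)/2 - 110656 = √1442/14 - 110656 = -110656 + √1442/14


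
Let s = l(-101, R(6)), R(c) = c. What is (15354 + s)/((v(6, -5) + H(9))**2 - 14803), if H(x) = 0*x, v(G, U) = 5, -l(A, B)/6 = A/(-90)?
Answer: -230209/221670 ≈ -1.0385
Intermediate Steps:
l(A, B) = A/15 (l(A, B) = -6*A/(-90) = -6*A*(-1)/90 = -(-1)*A/15 = A/15)
s = -101/15 (s = (1/15)*(-101) = -101/15 ≈ -6.7333)
H(x) = 0
(15354 + s)/((v(6, -5) + H(9))**2 - 14803) = (15354 - 101/15)/((5 + 0)**2 - 14803) = 230209/(15*(5**2 - 14803)) = 230209/(15*(25 - 14803)) = (230209/15)/(-14778) = (230209/15)*(-1/14778) = -230209/221670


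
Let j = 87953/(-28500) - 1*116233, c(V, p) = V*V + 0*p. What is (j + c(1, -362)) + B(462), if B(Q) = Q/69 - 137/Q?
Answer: -1955489543671/16824500 ≈ -1.1623e+5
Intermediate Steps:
c(V, p) = V**2 (c(V, p) = V**2 + 0 = V**2)
j = -3312728453/28500 (j = 87953*(-1/28500) - 116233 = -87953/28500 - 116233 = -3312728453/28500 ≈ -1.1624e+5)
B(Q) = -137/Q + Q/69 (B(Q) = Q*(1/69) - 137/Q = Q/69 - 137/Q = -137/Q + Q/69)
(j + c(1, -362)) + B(462) = (-3312728453/28500 + 1**2) + (-137/462 + (1/69)*462) = (-3312728453/28500 + 1) + (-137*1/462 + 154/23) = -3312699953/28500 + (-137/462 + 154/23) = -3312699953/28500 + 67997/10626 = -1955489543671/16824500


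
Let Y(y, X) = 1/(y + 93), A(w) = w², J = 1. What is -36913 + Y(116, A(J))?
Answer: -7714816/209 ≈ -36913.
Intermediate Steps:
Y(y, X) = 1/(93 + y)
-36913 + Y(116, A(J)) = -36913 + 1/(93 + 116) = -36913 + 1/209 = -7714816/209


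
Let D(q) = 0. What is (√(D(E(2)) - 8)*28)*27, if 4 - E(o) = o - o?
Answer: 1512*I*√2 ≈ 2138.3*I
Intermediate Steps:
E(o) = 4 (E(o) = 4 - (o - o) = 4 - 1*0 = 4 + 0 = 4)
(√(D(E(2)) - 8)*28)*27 = (√(0 - 8)*28)*27 = (√(-8)*28)*27 = ((2*I*√2)*28)*27 = (56*I*√2)*27 = 1512*I*√2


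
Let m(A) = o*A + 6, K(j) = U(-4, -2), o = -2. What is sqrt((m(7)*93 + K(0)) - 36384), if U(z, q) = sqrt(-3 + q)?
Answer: sqrt(-37128 + I*sqrt(5)) ≈ 0.0058 + 192.69*I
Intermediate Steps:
K(j) = I*sqrt(5) (K(j) = sqrt(-3 - 2) = sqrt(-5) = I*sqrt(5))
m(A) = 6 - 2*A (m(A) = -2*A + 6 = 6 - 2*A)
sqrt((m(7)*93 + K(0)) - 36384) = sqrt(((6 - 2*7)*93 + I*sqrt(5)) - 36384) = sqrt(((6 - 14)*93 + I*sqrt(5)) - 36384) = sqrt((-8*93 + I*sqrt(5)) - 36384) = sqrt((-744 + I*sqrt(5)) - 36384) = sqrt(-37128 + I*sqrt(5))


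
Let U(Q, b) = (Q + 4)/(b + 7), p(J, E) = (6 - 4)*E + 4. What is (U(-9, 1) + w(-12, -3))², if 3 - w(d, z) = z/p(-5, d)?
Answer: 7921/1600 ≈ 4.9506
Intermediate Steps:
p(J, E) = 4 + 2*E (p(J, E) = 2*E + 4 = 4 + 2*E)
w(d, z) = 3 - z/(4 + 2*d)
U(Q, b) = (4 + Q)/(7 + b)
(U(-9, 1) + w(-12, -3))² = ((4 - 9)/(7 + 1) + (12 - 1*(-3) + 6*(-12))/(2*(2 - 12)))² = (-5/8 + (½)*(12 + 3 - 72)/(-10))² = ((⅛)*(-5) + (½)*(-⅒)*(-57))² = (-5/8 + 57/20)² = (89/40)² = 7921/1600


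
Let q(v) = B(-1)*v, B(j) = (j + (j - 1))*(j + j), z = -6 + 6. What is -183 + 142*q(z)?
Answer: -183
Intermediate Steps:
z = 0
B(j) = 2*j*(-1 + 2*j) (B(j) = (j + (-1 + j))*(2*j) = (-1 + 2*j)*(2*j) = 2*j*(-1 + 2*j))
q(v) = 6*v (q(v) = (2*(-1)*(-1 + 2*(-1)))*v = (2*(-1)*(-1 - 2))*v = (2*(-1)*(-3))*v = 6*v)
-183 + 142*q(z) = -183 + 142*(6*0) = -183 + 142*0 = -183 + 0 = -183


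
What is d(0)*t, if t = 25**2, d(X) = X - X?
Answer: 0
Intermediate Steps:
d(X) = 0
t = 625
d(0)*t = 0*625 = 0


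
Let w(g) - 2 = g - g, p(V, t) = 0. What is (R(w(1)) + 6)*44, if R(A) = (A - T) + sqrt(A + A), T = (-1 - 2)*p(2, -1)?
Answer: 440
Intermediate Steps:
w(g) = 2 (w(g) = 2 + (g - g) = 2 + 0 = 2)
T = 0 (T = (-1 - 2)*0 = -3*0 = 0)
R(A) = A + sqrt(2)*sqrt(A) (R(A) = (A - 1*0) + sqrt(A + A) = (A + 0) + sqrt(2*A) = A + sqrt(2)*sqrt(A))
(R(w(1)) + 6)*44 = ((2 + sqrt(2)*sqrt(2)) + 6)*44 = ((2 + 2) + 6)*44 = (4 + 6)*44 = 10*44 = 440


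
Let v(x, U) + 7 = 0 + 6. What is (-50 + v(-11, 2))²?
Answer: 2601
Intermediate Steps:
v(x, U) = -1 (v(x, U) = -7 + (0 + 6) = -7 + 6 = -1)
(-50 + v(-11, 2))² = (-50 - 1)² = (-51)² = 2601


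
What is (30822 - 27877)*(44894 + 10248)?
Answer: 162393190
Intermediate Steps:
(30822 - 27877)*(44894 + 10248) = 2945*55142 = 162393190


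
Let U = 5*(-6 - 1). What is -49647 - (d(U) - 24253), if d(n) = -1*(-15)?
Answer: -25409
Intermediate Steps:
U = -35 (U = 5*(-7) = -35)
d(n) = 15
-49647 - (d(U) - 24253) = -49647 - (15 - 24253) = -49647 - 1*(-24238) = -49647 + 24238 = -25409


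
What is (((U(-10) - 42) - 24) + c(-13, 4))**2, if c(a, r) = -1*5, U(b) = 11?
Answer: 3600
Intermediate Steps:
c(a, r) = -5
(((U(-10) - 42) - 24) + c(-13, 4))**2 = (((11 - 42) - 24) - 5)**2 = ((-31 - 24) - 5)**2 = (-55 - 5)**2 = (-60)**2 = 3600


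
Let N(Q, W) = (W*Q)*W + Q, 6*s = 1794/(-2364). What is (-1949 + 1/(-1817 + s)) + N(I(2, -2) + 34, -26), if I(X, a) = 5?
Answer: 105046727534/4295687 ≈ 24454.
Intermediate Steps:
s = -299/2364 (s = (1794/(-2364))/6 = (1794*(-1/2364))/6 = (⅙)*(-299/394) = -299/2364 ≈ -0.12648)
N(Q, W) = Q + Q*W² (N(Q, W) = (Q*W)*W + Q = Q*W² + Q = Q + Q*W²)
(-1949 + 1/(-1817 + s)) + N(I(2, -2) + 34, -26) = (-1949 + 1/(-1817 - 299/2364)) + (5 + 34)*(1 + (-26)²) = (-1949 + 1/(-4295687/2364)) + 39*(1 + 676) = (-1949 - 2364/4295687) + 39*677 = -8372296327/4295687 + 26403 = 105046727534/4295687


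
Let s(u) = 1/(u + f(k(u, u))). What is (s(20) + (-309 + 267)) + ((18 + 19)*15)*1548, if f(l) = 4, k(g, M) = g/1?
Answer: 20618353/24 ≈ 8.5910e+5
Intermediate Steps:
k(g, M) = g (k(g, M) = g*1 = g)
s(u) = 1/(4 + u) (s(u) = 1/(u + 4) = 1/(4 + u))
(s(20) + (-309 + 267)) + ((18 + 19)*15)*1548 = (1/(4 + 20) + (-309 + 267)) + ((18 + 19)*15)*1548 = (1/24 - 42) + (37*15)*1548 = (1/24 - 42) + 555*1548 = -1007/24 + 859140 = 20618353/24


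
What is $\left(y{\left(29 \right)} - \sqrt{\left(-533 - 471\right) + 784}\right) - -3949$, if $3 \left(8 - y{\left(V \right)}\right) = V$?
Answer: $\frac{11842}{3} - 2 i \sqrt{55} \approx 3947.3 - 14.832 i$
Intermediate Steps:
$y{\left(V \right)} = 8 - \frac{V}{3}$
$\left(y{\left(29 \right)} - \sqrt{\left(-533 - 471\right) + 784}\right) - -3949 = \left(\left(8 - \frac{29}{3}\right) - \sqrt{\left(-533 - 471\right) + 784}\right) - -3949 = \left(\left(8 - \frac{29}{3}\right) - \sqrt{-1004 + 784}\right) + 3949 = \left(- \frac{5}{3} - \sqrt{-220}\right) + 3949 = \left(- \frac{5}{3} - 2 i \sqrt{55}\right) + 3949 = \frac{11842}{3} - 2 i \sqrt{55}$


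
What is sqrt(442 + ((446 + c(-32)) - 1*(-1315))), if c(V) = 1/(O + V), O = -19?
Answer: 4*sqrt(358122)/51 ≈ 46.936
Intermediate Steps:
c(V) = 1/(-19 + V)
sqrt(442 + ((446 + c(-32)) - 1*(-1315))) = sqrt(442 + ((446 + 1/(-19 - 32)) - 1*(-1315))) = sqrt(442 + ((446 + 1/(-51)) + 1315)) = sqrt(442 + ((446 - 1/51) + 1315)) = sqrt(442 + (22745/51 + 1315)) = sqrt(442 + 89810/51) = sqrt(112352/51) = 4*sqrt(358122)/51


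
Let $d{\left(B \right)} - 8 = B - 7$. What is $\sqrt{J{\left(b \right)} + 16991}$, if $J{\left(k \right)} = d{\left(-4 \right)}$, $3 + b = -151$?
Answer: $2 \sqrt{4247} \approx 130.34$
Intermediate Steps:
$b = -154$ ($b = -3 - 151 = -154$)
$d{\left(B \right)} = 1 + B$ ($d{\left(B \right)} = 8 + \left(B - 7\right) = 8 + \left(-7 + B\right) = 1 + B$)
$J{\left(k \right)} = -3$ ($J{\left(k \right)} = 1 - 4 = -3$)
$\sqrt{J{\left(b \right)} + 16991} = \sqrt{-3 + 16991} = \sqrt{16988} = 2 \sqrt{4247}$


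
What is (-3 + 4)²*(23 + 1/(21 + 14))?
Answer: 806/35 ≈ 23.029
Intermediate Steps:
(-3 + 4)²*(23 + 1/(21 + 14)) = 1²*(23 + 1/35) = 1*(23 + 1/35) = 1*(806/35) = 806/35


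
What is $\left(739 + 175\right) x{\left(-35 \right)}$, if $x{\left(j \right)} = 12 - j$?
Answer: $42958$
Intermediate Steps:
$\left(739 + 175\right) x{\left(-35 \right)} = \left(739 + 175\right) \left(12 - -35\right) = 914 \left(12 + 35\right) = 914 \cdot 47 = 42958$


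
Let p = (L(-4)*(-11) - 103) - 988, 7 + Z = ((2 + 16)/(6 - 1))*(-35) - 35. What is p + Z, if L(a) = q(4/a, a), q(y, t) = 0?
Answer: -1259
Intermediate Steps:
L(a) = 0
Z = -168 (Z = -7 + (((2 + 16)/(6 - 1))*(-35) - 35) = -7 + ((18/5)*(-35) - 35) = -7 + (-126 - 35) = -7 - 161 = -168)
p = -1091 (p = (0*(-11) - 103) - 988 = (0 - 103) - 988 = -103 - 988 = -1091)
p + Z = -1091 - 168 = -1259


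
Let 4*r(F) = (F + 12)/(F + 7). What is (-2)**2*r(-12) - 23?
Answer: -23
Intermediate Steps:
r(F) = (12 + F)/(4*(7 + F)) (r(F) = ((F + 12)/(F + 7))/4 = ((12 + F)/(7 + F))/4 = (12 + F)/(4*(7 + F)))
(-2)**2*r(-12) - 23 = (-2)**2*((12 - 12)/(4*(7 - 12))) - 23 = 4*((1/4)*0/(-5)) - 23 = 4*((1/4)*(-1/5)*0) - 23 = 4*0 - 23 = 0 - 23 = -23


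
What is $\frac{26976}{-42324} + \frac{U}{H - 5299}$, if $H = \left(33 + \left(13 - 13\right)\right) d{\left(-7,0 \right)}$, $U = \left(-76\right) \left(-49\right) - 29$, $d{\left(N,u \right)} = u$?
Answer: $- \frac{24944417}{18689573} \approx -1.3347$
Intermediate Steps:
$U = 3695$ ($U = 3724 - 29 = 3695$)
$H = 0$ ($H = \left(33 + \left(13 - 13\right)\right) 0 = \left(33 + 0\right) 0 = 33 \cdot 0 = 0$)
$\frac{26976}{-42324} + \frac{U}{H - 5299} = \frac{26976}{-42324} + \frac{3695}{0 - 5299} = 26976 \left(- \frac{1}{42324}\right) + \frac{3695}{0 - 5299} = - \frac{2248}{3527} + \frac{3695}{-5299} = - \frac{2248}{3527} + 3695 \left(- \frac{1}{5299}\right) = - \frac{2248}{3527} - \frac{3695}{5299} = - \frac{24944417}{18689573}$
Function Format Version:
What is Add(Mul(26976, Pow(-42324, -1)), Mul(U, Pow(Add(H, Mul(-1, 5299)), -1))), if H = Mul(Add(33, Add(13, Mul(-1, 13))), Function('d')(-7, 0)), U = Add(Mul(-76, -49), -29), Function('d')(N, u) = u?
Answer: Rational(-24944417, 18689573) ≈ -1.3347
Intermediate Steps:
U = 3695 (U = Add(3724, -29) = 3695)
H = 0 (H = Mul(Add(33, Add(13, Mul(-1, 13))), 0) = Mul(Add(33, Add(13, -13)), 0) = Mul(Add(33, 0), 0) = Mul(33, 0) = 0)
Add(Mul(26976, Pow(-42324, -1)), Mul(U, Pow(Add(H, Mul(-1, 5299)), -1))) = Add(Mul(26976, Pow(-42324, -1)), Mul(3695, Pow(Add(0, Mul(-1, 5299)), -1))) = Add(Mul(26976, Rational(-1, 42324)), Mul(3695, Pow(Add(0, -5299), -1))) = Add(Rational(-2248, 3527), Mul(3695, Pow(-5299, -1))) = Add(Rational(-2248, 3527), Mul(3695, Rational(-1, 5299))) = Add(Rational(-2248, 3527), Rational(-3695, 5299)) = Rational(-24944417, 18689573)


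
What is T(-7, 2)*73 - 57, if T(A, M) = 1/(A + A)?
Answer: -871/14 ≈ -62.214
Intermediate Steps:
T(A, M) = 1/(2*A)
T(-7, 2)*73 - 57 = ((½)/(-7))*73 - 57 = ((½)*(-⅐))*73 - 57 = -1/14*73 - 57 = -73/14 - 57 = -871/14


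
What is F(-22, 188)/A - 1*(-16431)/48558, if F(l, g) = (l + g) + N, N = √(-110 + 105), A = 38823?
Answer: 215320447/628389078 + I*√5/38823 ≈ 0.34265 + 5.7596e-5*I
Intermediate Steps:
N = I*√5 (N = √(-5) = I*√5 ≈ 2.2361*I)
F(l, g) = g + l + I*√5 (F(l, g) = (l + g) + I*√5 = (g + l) + I*√5 = g + l + I*√5)
F(-22, 188)/A - 1*(-16431)/48558 = (188 - 22 + I*√5)/38823 - 1*(-16431)/48558 = (166 + I*√5)*(1/38823) + 16431*(1/48558) = (166/38823 + I*√5/38823) + 5477/16186 = 215320447/628389078 + I*√5/38823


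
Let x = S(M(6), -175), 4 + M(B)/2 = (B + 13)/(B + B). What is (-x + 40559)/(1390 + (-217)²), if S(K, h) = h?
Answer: 40734/48479 ≈ 0.84024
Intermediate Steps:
M(B) = -8 + (13 + B)/B (M(B) = -8 + 2*((B + 13)/(B + B)) = -8 + 2*((13 + B)/((2*B))) = -8 + 2*((13 + B)*(1/(2*B))) = -8 + 2*((13 + B)/(2*B)) = -8 + (13 + B)/B)
x = -175
(-x + 40559)/(1390 + (-217)²) = (-1*(-175) + 40559)/(1390 + (-217)²) = (175 + 40559)/(1390 + 47089) = 40734/48479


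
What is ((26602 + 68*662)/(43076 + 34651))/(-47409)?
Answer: -71618/3684959343 ≈ -1.9435e-5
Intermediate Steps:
((26602 + 68*662)/(43076 + 34651))/(-47409) = ((26602 + 45016)/77727)*(-1/47409) = (71618*(1/77727))*(-1/47409) = (71618/77727)*(-1/47409) = -71618/3684959343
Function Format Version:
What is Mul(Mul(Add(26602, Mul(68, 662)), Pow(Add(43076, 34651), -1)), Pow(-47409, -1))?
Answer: Rational(-71618, 3684959343) ≈ -1.9435e-5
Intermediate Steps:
Mul(Mul(Add(26602, Mul(68, 662)), Pow(Add(43076, 34651), -1)), Pow(-47409, -1)) = Mul(Mul(Add(26602, 45016), Pow(77727, -1)), Rational(-1, 47409)) = Mul(Mul(71618, Rational(1, 77727)), Rational(-1, 47409)) = Mul(Rational(71618, 77727), Rational(-1, 47409)) = Rational(-71618, 3684959343)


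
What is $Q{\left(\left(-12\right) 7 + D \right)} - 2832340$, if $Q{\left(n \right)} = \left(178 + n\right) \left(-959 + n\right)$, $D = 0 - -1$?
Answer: $-2931330$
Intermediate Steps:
$D = 1$ ($D = 0 + 1 = 1$)
$Q{\left(n \right)} = \left(-959 + n\right) \left(178 + n\right)$
$Q{\left(\left(-12\right) 7 + D \right)} - 2832340 = \left(-170702 + \left(\left(-12\right) 7 + 1\right)^{2} - 781 \left(\left(-12\right) 7 + 1\right)\right) - 2832340 = \left(-170702 + \left(-84 + 1\right)^{2} - 781 \left(-84 + 1\right)\right) - 2832340 = \left(-170702 + \left(-83\right)^{2} - -64823\right) - 2832340 = \left(-170702 + 6889 + 64823\right) - 2832340 = -98990 - 2832340 = -2931330$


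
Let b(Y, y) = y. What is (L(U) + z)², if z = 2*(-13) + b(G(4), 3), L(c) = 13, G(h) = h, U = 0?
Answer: 100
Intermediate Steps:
z = -23 (z = 2*(-13) + 3 = -26 + 3 = -23)
(L(U) + z)² = (13 - 23)² = (-10)² = 100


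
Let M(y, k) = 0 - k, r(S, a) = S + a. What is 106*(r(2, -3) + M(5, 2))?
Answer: -318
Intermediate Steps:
M(y, k) = -k
106*(r(2, -3) + M(5, 2)) = 106*((2 - 3) - 1*2) = 106*(-1 - 2) = 106*(-3) = -318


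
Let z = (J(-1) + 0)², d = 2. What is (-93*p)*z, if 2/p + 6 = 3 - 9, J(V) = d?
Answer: 62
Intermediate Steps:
J(V) = 2
p = -⅙ (p = 2/(-6 + (3 - 9)) = 2/(-6 - 6) = 2/(-12) = 2*(-1/12) = -⅙ ≈ -0.16667)
z = 4 (z = (2 + 0)² = 2² = 4)
(-93*p)*z = -93*(-⅙)*4 = (31/2)*4 = 62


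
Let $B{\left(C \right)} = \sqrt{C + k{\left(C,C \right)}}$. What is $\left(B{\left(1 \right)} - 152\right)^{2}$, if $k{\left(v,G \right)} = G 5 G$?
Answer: $\left(152 - \sqrt{6}\right)^{2} \approx 22365.0$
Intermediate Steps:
$k{\left(v,G \right)} = 5 G^{2}$ ($k{\left(v,G \right)} = 5 G G = 5 G^{2}$)
$B{\left(C \right)} = \sqrt{C + 5 C^{2}}$
$\left(B{\left(1 \right)} - 152\right)^{2} = \left(\sqrt{1 \left(1 + 5 \cdot 1\right)} - 152\right)^{2} = \left(\sqrt{1 \left(1 + 5\right)} - 152\right)^{2} = \left(\sqrt{1 \cdot 6} - 152\right)^{2} = \left(\sqrt{6} - 152\right)^{2} = \left(-152 + \sqrt{6}\right)^{2}$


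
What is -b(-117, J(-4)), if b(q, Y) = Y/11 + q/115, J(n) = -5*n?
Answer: -1013/1265 ≈ -0.80079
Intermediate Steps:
b(q, Y) = Y/11 + q/115 (b(q, Y) = Y*(1/11) + q*(1/115) = Y/11 + q/115)
-b(-117, J(-4)) = -((-5*(-4))/11 + (1/115)*(-117)) = -((1/11)*20 - 117/115) = -(20/11 - 117/115) = -1*1013/1265 = -1013/1265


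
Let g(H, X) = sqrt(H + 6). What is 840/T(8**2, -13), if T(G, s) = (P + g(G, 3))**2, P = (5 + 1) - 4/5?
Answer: 4245500/96123 - 455000*sqrt(70)/96123 ≈ 4.5639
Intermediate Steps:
g(H, X) = sqrt(6 + H)
P = 26/5 (P = 6 - 4*1/5 = 6 - 4/5 = 26/5 ≈ 5.2000)
T(G, s) = (26/5 + sqrt(6 + G))**2
840/T(8**2, -13) = 840/(((26 + 5*sqrt(6 + 8**2))**2/25)) = 840/(((26 + 5*sqrt(6 + 64))**2/25)) = 840/(((26 + 5*sqrt(70))**2/25)) = 840*(25/(26 + 5*sqrt(70))**2) = 21000/(26 + 5*sqrt(70))**2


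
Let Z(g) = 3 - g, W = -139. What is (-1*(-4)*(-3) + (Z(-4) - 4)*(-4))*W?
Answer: 3336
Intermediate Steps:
(-1*(-4)*(-3) + (Z(-4) - 4)*(-4))*W = (-1*(-4)*(-3) + ((3 - 1*(-4)) - 4)*(-4))*(-139) = (4*(-3) + ((3 + 4) - 4)*(-4))*(-139) = (-12 + (7 - 4)*(-4))*(-139) = (-12 + 3*(-4))*(-139) = (-12 - 12)*(-139) = -24*(-139) = 3336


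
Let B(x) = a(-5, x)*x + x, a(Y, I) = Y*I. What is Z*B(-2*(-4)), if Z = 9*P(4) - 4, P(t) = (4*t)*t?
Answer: -178464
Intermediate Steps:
P(t) = 4*t²
Z = 572 (Z = 9*(4*4²) - 4 = 9*(4*16) - 4 = 9*64 - 4 = 576 - 4 = 572)
a(Y, I) = I*Y
B(x) = x - 5*x² (B(x) = (x*(-5))*x + x = (-5*x)*x + x = -5*x² + x = x - 5*x²)
Z*B(-2*(-4)) = 572*((-2*(-4))*(1 - (-10)*(-4))) = 572*(8*(1 - 5*8)) = 572*(8*(1 - 40)) = 572*(8*(-39)) = 572*(-312) = -178464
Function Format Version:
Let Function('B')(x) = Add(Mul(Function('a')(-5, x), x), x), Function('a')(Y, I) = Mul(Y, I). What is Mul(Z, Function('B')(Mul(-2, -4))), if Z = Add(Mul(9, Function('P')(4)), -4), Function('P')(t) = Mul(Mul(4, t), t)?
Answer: -178464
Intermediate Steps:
Function('P')(t) = Mul(4, Pow(t, 2))
Z = 572 (Z = Add(Mul(9, Mul(4, Pow(4, 2))), -4) = Add(Mul(9, Mul(4, 16)), -4) = Add(Mul(9, 64), -4) = Add(576, -4) = 572)
Function('a')(Y, I) = Mul(I, Y)
Function('B')(x) = Add(x, Mul(-5, Pow(x, 2))) (Function('B')(x) = Add(Mul(Mul(x, -5), x), x) = Add(Mul(Mul(-5, x), x), x) = Add(Mul(-5, Pow(x, 2)), x) = Add(x, Mul(-5, Pow(x, 2))))
Mul(Z, Function('B')(Mul(-2, -4))) = Mul(572, Mul(Mul(-2, -4), Add(1, Mul(-5, Mul(-2, -4))))) = Mul(572, Mul(8, Add(1, Mul(-5, 8)))) = Mul(572, Mul(8, Add(1, -40))) = Mul(572, Mul(8, -39)) = Mul(572, -312) = -178464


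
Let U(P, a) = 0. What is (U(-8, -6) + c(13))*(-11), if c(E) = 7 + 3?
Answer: -110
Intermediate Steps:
c(E) = 10
(U(-8, -6) + c(13))*(-11) = (0 + 10)*(-11) = 10*(-11) = -110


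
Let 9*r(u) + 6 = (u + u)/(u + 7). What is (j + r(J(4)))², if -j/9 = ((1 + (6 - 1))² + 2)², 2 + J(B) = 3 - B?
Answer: 6081036361/36 ≈ 1.6892e+8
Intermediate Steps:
J(B) = 1 - B (J(B) = -2 + (3 - B) = 1 - B)
r(u) = -⅔ + 2*u/(9*(7 + u)) (r(u) = -⅔ + ((u + u)/(u + 7))/9 = -⅔ + ((2*u)/(7 + u))/9 = -⅔ + (2*u/(7 + u))/9 = -⅔ + 2*u/(9*(7 + u)))
j = -12996 (j = -9*((1 + (6 - 1))² + 2)² = -9*((1 + 5)² + 2)² = -9*(6² + 2)² = -9*(36 + 2)² = -9*38² = -9*1444 = -12996)
(j + r(J(4)))² = (-12996 + 2*(-21 - 2*(1 - 1*4))/(9*(7 + (1 - 1*4))))² = (-12996 + 2*(-21 - 2*(1 - 4))/(9*(7 + (1 - 4))))² = (-12996 + 2*(-21 - 2*(-3))/(9*(7 - 3)))² = (-12996 + (2/9)*(-21 + 6)/4)² = (-12996 + (2/9)*(¼)*(-15))² = (-12996 - ⅚)² = (-77981/6)² = 6081036361/36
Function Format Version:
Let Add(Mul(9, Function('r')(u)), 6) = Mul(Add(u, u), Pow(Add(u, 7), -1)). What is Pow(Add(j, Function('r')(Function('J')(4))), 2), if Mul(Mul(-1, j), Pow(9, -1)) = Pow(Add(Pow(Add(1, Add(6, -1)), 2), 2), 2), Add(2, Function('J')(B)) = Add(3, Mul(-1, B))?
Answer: Rational(6081036361, 36) ≈ 1.6892e+8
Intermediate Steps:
Function('J')(B) = Add(1, Mul(-1, B)) (Function('J')(B) = Add(-2, Add(3, Mul(-1, B))) = Add(1, Mul(-1, B)))
Function('r')(u) = Add(Rational(-2, 3), Mul(Rational(2, 9), u, Pow(Add(7, u), -1))) (Function('r')(u) = Add(Rational(-2, 3), Mul(Rational(1, 9), Mul(Add(u, u), Pow(Add(u, 7), -1)))) = Add(Rational(-2, 3), Mul(Rational(1, 9), Mul(Mul(2, u), Pow(Add(7, u), -1)))) = Add(Rational(-2, 3), Mul(Rational(1, 9), Mul(2, u, Pow(Add(7, u), -1)))) = Add(Rational(-2, 3), Mul(Rational(2, 9), u, Pow(Add(7, u), -1))))
j = -12996 (j = Mul(-9, Pow(Add(Pow(Add(1, Add(6, -1)), 2), 2), 2)) = Mul(-9, Pow(Add(Pow(Add(1, 5), 2), 2), 2)) = Mul(-9, Pow(Add(Pow(6, 2), 2), 2)) = Mul(-9, Pow(Add(36, 2), 2)) = Mul(-9, Pow(38, 2)) = Mul(-9, 1444) = -12996)
Pow(Add(j, Function('r')(Function('J')(4))), 2) = Pow(Add(-12996, Mul(Rational(2, 9), Pow(Add(7, Add(1, Mul(-1, 4))), -1), Add(-21, Mul(-2, Add(1, Mul(-1, 4)))))), 2) = Pow(Add(-12996, Mul(Rational(2, 9), Pow(Add(7, Add(1, -4)), -1), Add(-21, Mul(-2, Add(1, -4))))), 2) = Pow(Add(-12996, Mul(Rational(2, 9), Pow(Add(7, -3), -1), Add(-21, Mul(-2, -3)))), 2) = Pow(Add(-12996, Mul(Rational(2, 9), Pow(4, -1), Add(-21, 6))), 2) = Pow(Add(-12996, Mul(Rational(2, 9), Rational(1, 4), -15)), 2) = Pow(Add(-12996, Rational(-5, 6)), 2) = Pow(Rational(-77981, 6), 2) = Rational(6081036361, 36)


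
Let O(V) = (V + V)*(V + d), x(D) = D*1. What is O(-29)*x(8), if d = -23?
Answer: 24128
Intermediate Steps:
x(D) = D
O(V) = 2*V*(-23 + V) (O(V) = (V + V)*(V - 23) = (2*V)*(-23 + V) = 2*V*(-23 + V))
O(-29)*x(8) = (2*(-29)*(-23 - 29))*8 = (2*(-29)*(-52))*8 = 3016*8 = 24128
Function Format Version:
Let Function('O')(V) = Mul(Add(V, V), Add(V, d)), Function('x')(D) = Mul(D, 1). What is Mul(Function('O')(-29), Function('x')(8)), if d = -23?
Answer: 24128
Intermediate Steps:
Function('x')(D) = D
Function('O')(V) = Mul(2, V, Add(-23, V)) (Function('O')(V) = Mul(Add(V, V), Add(V, -23)) = Mul(Mul(2, V), Add(-23, V)) = Mul(2, V, Add(-23, V)))
Mul(Function('O')(-29), Function('x')(8)) = Mul(Mul(2, -29, Add(-23, -29)), 8) = Mul(Mul(2, -29, -52), 8) = Mul(3016, 8) = 24128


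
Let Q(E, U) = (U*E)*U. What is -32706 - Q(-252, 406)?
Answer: 41505966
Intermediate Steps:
Q(E, U) = E*U² (Q(E, U) = (E*U)*U = E*U²)
-32706 - Q(-252, 406) = -32706 - (-252)*406² = -32706 - (-252)*164836 = -32706 - 1*(-41538672) = -32706 + 41538672 = 41505966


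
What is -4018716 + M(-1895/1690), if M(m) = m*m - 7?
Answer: -459114846771/114244 ≈ -4.0187e+6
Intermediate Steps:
M(m) = -7 + m² (M(m) = m² - 7 = -7 + m²)
-4018716 + M(-1895/1690) = -4018716 + (-7 + (-1895/1690)²) = -4018716 + (-7 + (-1895*1/1690)²) = -4018716 + (-7 + (-379/338)²) = -4018716 + (-7 + 143641/114244) = -4018716 - 656067/114244 = -459114846771/114244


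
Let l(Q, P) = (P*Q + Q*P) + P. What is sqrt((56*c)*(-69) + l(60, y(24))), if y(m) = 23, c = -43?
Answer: sqrt(168935) ≈ 411.02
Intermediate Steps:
l(Q, P) = P + 2*P*Q (l(Q, P) = (P*Q + P*Q) + P = 2*P*Q + P = P + 2*P*Q)
sqrt((56*c)*(-69) + l(60, y(24))) = sqrt((56*(-43))*(-69) + 23*(1 + 2*60)) = sqrt(-2408*(-69) + 23*(1 + 120)) = sqrt(166152 + 23*121) = sqrt(166152 + 2783) = sqrt(168935)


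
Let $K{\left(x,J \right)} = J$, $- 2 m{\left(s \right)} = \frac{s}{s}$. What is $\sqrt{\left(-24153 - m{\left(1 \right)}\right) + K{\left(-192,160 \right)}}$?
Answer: $\frac{i \sqrt{95970}}{2} \approx 154.9 i$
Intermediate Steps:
$m{\left(s \right)} = - \frac{1}{2}$ ($m{\left(s \right)} = - \frac{s \frac{1}{s}}{2} = \left(- \frac{1}{2}\right) 1 = - \frac{1}{2}$)
$\sqrt{\left(-24153 - m{\left(1 \right)}\right) + K{\left(-192,160 \right)}} = \sqrt{\left(-24153 - - \frac{1}{2}\right) + 160} = \sqrt{\left(-24153 + \frac{1}{2}\right) + 160} = \sqrt{- \frac{48305}{2} + 160} = \sqrt{- \frac{47985}{2}} = \frac{i \sqrt{95970}}{2}$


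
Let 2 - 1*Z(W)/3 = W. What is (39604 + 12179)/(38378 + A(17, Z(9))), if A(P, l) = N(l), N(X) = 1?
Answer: 17261/12793 ≈ 1.3493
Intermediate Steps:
Z(W) = 6 - 3*W
A(P, l) = 1
(39604 + 12179)/(38378 + A(17, Z(9))) = (39604 + 12179)/(38378 + 1) = 51783/38379 = 51783*(1/38379) = 17261/12793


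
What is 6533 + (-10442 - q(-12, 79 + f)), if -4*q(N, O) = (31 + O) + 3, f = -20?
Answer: -15543/4 ≈ -3885.8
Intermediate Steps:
q(N, O) = -17/2 - O/4 (q(N, O) = -((31 + O) + 3)/4 = -(34 + O)/4 = -17/2 - O/4)
6533 + (-10442 - q(-12, 79 + f)) = 6533 + (-10442 - (-17/2 - (79 - 20)/4)) = 6533 + (-10442 - (-17/2 - 1/4*59)) = 6533 + (-10442 - (-17/2 - 59/4)) = 6533 + (-10442 - 1*(-93/4)) = 6533 + (-10442 + 93/4) = 6533 - 41675/4 = -15543/4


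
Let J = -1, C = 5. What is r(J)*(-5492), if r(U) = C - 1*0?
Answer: -27460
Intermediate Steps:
r(U) = 5 (r(U) = 5 - 1*0 = 5 + 0 = 5)
r(J)*(-5492) = 5*(-5492) = -27460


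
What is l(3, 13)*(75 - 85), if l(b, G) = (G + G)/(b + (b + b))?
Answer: -260/9 ≈ -28.889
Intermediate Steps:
l(b, G) = 2*G/(3*b) (l(b, G) = (2*G)/(b + 2*b) = (2*G)/((3*b)) = (2*G)*(1/(3*b)) = 2*G/(3*b))
l(3, 13)*(75 - 85) = ((⅔)*13/3)*(75 - 85) = ((⅔)*13*(⅓))*(-10) = (26/9)*(-10) = -260/9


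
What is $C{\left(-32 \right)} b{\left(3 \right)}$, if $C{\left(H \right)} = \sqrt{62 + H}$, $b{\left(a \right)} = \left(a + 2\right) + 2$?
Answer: $7 \sqrt{30} \approx 38.341$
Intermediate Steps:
$b{\left(a \right)} = 4 + a$ ($b{\left(a \right)} = \left(2 + a\right) + 2 = 4 + a$)
$C{\left(-32 \right)} b{\left(3 \right)} = \sqrt{62 - 32} \left(4 + 3\right) = \sqrt{30} \cdot 7 = 7 \sqrt{30}$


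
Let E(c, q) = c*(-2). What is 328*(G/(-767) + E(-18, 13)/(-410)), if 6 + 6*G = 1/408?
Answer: -33295453/1173510 ≈ -28.373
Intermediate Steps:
E(c, q) = -2*c
G = -2447/2448 (G = -1 + (⅙)/408 = -1 + (⅙)*(1/408) = -1 + 1/2448 = -2447/2448 ≈ -0.99959)
328*(G/(-767) + E(-18, 13)/(-410)) = 328*(-2447/2448/(-767) - 2*(-18)/(-410)) = 328*(-2447/2448*(-1/767) + 36*(-1/410)) = 328*(2447/1877616 - 18/205) = 328*(-33295453/384911280) = -33295453/1173510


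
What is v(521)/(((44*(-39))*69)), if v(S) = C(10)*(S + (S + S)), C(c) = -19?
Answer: 9899/39468 ≈ 0.25081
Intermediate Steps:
v(S) = -57*S (v(S) = -19*(S + (S + S)) = -19*(S + 2*S) = -57*S)
v(521)/(((44*(-39))*69)) = (-57*521)/(((44*(-39))*69)) = -29697/((-1716*69)) = -29697/(-118404) = -29697*(-1/118404) = 9899/39468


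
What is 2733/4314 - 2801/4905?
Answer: 440617/7053390 ≈ 0.062469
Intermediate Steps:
2733/4314 - 2801/4905 = 2733*(1/4314) - 2801*1/4905 = 911/1438 - 2801/4905 = 440617/7053390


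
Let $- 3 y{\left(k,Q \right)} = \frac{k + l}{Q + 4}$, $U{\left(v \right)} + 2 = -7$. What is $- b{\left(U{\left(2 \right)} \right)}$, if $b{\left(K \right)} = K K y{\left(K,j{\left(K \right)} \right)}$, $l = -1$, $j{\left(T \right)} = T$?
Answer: $54$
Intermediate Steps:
$U{\left(v \right)} = -9$ ($U{\left(v \right)} = -2 - 7 = -9$)
$y{\left(k,Q \right)} = - \frac{-1 + k}{3 \left(4 + Q\right)}$ ($y{\left(k,Q \right)} = - \frac{\left(k - 1\right) \frac{1}{Q + 4}}{3} = - \frac{\left(-1 + k\right) \frac{1}{4 + Q}}{3} = - \frac{\frac{1}{4 + Q} \left(-1 + k\right)}{3} = - \frac{-1 + k}{3 \left(4 + Q\right)}$)
$b{\left(K \right)} = \frac{K^{2} \left(1 - K\right)}{3 \left(4 + K\right)}$ ($b{\left(K \right)} = K K \frac{1 - K}{3 \left(4 + K\right)} = K^{2} \frac{1 - K}{3 \left(4 + K\right)} = \frac{K^{2} \left(1 - K\right)}{3 \left(4 + K\right)}$)
$- b{\left(U{\left(2 \right)} \right)} = - \frac{\left(-9\right)^{2} \left(1 - -9\right)}{3 \left(4 - 9\right)} = - \frac{81 \left(1 + 9\right)}{3 \left(-5\right)} = - \frac{81 \left(-1\right) 10}{3 \cdot 5} = \left(-1\right) \left(-54\right) = 54$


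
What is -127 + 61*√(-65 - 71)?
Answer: -127 + 122*I*√34 ≈ -127.0 + 711.38*I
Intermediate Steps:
-127 + 61*√(-65 - 71) = -127 + 61*√(-136) = -127 + 61*(2*I*√34) = -127 + 122*I*√34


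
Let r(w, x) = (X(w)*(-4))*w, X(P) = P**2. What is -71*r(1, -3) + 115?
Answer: 399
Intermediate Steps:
r(w, x) = -4*w**3 (r(w, x) = (w**2*(-4))*w = (-4*w**2)*w = -4*w**3)
-71*r(1, -3) + 115 = -(-284)*1**3 + 115 = -(-284) + 115 = -71*(-4) + 115 = 284 + 115 = 399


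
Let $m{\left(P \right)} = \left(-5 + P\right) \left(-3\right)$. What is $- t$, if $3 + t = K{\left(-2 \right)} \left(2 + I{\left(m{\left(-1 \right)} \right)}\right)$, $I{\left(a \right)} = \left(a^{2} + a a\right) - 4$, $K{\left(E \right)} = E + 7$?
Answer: $-3227$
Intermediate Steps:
$K{\left(E \right)} = 7 + E$
$m{\left(P \right)} = 15 - 3 P$
$I{\left(a \right)} = -4 + 2 a^{2}$ ($I{\left(a \right)} = \left(a^{2} + a^{2}\right) - 4 = 2 a^{2} - 4 = -4 + 2 a^{2}$)
$t = 3227$ ($t = -3 + \left(7 - 2\right) \left(2 - \left(4 - 2 \left(15 - -3\right)^{2}\right)\right) = -3 + 5 \left(2 - \left(4 - 2 \left(15 + 3\right)^{2}\right)\right) = -3 + 5 \left(2 - \left(4 - 2 \cdot 18^{2}\right)\right) = -3 + 5 \left(2 + \left(-4 + 2 \cdot 324\right)\right) = -3 + 5 \left(2 + \left(-4 + 648\right)\right) = -3 + 5 \left(2 + 644\right) = -3 + 5 \cdot 646 = -3 + 3230 = 3227$)
$- t = \left(-1\right) 3227 = -3227$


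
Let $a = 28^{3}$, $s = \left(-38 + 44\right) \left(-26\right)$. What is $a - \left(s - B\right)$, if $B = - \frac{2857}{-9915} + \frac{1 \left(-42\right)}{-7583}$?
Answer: $\frac{1662221899121}{75185445} \approx 22108.0$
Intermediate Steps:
$s = -156$ ($s = 6 \left(-26\right) = -156$)
$a = 21952$
$B = \frac{22081061}{75185445}$ ($B = \left(-2857\right) \left(- \frac{1}{9915}\right) - - \frac{42}{7583} = \frac{2857}{9915} + \frac{42}{7583} = \frac{22081061}{75185445} \approx 0.29369$)
$a - \left(s - B\right) = 21952 - \left(-156 - \frac{22081061}{75185445}\right) = 21952 - - \frac{11751010481}{75185445} = 21952 + \frac{11751010481}{75185445} = \frac{1662221899121}{75185445}$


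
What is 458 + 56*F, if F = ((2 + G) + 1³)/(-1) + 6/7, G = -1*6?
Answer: 674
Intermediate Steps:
G = -6
F = 27/7 (F = ((2 - 6) + 1³)/(-1) + 6/7 = (-4 + 1)*(-1) + 6*(⅐) = -3*(-1) + 6/7 = 3 + 6/7 = 27/7 ≈ 3.8571)
458 + 56*F = 458 + 56*(27/7) = 458 + 216 = 674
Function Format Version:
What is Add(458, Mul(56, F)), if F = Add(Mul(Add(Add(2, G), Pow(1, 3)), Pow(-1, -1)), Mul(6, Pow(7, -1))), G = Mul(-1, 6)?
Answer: 674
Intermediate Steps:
G = -6
F = Rational(27, 7) (F = Add(Mul(Add(Add(2, -6), Pow(1, 3)), Pow(-1, -1)), Mul(6, Pow(7, -1))) = Add(Mul(Add(-4, 1), -1), Mul(6, Rational(1, 7))) = Add(Mul(-3, -1), Rational(6, 7)) = Add(3, Rational(6, 7)) = Rational(27, 7) ≈ 3.8571)
Add(458, Mul(56, F)) = Add(458, Mul(56, Rational(27, 7))) = Add(458, 216) = 674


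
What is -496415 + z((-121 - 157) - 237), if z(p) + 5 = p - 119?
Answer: -497054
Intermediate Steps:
z(p) = -124 + p (z(p) = -5 + (p - 119) = -5 + (-119 + p) = -124 + p)
-496415 + z((-121 - 157) - 237) = -496415 + (-124 + ((-121 - 157) - 237)) = -496415 + (-124 + (-278 - 237)) = -496415 + (-124 - 515) = -496415 - 639 = -497054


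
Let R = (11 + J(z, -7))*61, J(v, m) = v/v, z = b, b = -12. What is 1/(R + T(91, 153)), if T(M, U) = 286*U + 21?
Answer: 1/44511 ≈ 2.2466e-5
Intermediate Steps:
z = -12
J(v, m) = 1
T(M, U) = 21 + 286*U
R = 732 (R = (11 + 1)*61 = 12*61 = 732)
1/(R + T(91, 153)) = 1/(732 + (21 + 286*153)) = 1/(732 + (21 + 43758)) = 1/(732 + 43779) = 1/44511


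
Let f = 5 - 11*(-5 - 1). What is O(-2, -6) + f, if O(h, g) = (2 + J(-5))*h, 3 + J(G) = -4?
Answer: 81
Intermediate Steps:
J(G) = -7 (J(G) = -3 - 4 = -7)
O(h, g) = -5*h (O(h, g) = (2 - 7)*h = -5*h)
f = 71 (f = 5 - 11*(-6) = 5 + 66 = 71)
O(-2, -6) + f = -5*(-2) + 71 = 10 + 71 = 81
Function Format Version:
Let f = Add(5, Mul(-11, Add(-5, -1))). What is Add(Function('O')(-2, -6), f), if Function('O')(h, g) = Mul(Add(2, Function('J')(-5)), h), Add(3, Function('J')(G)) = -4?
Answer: 81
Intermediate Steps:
Function('J')(G) = -7 (Function('J')(G) = Add(-3, -4) = -7)
Function('O')(h, g) = Mul(-5, h) (Function('O')(h, g) = Mul(Add(2, -7), h) = Mul(-5, h))
f = 71 (f = Add(5, Mul(-11, -6)) = Add(5, 66) = 71)
Add(Function('O')(-2, -6), f) = Add(Mul(-5, -2), 71) = Add(10, 71) = 81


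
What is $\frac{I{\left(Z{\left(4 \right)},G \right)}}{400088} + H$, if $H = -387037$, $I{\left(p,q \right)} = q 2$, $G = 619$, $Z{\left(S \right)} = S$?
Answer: $- \frac{77424429009}{200044} \approx -3.8704 \cdot 10^{5}$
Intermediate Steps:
$I{\left(p,q \right)} = 2 q$
$\frac{I{\left(Z{\left(4 \right)},G \right)}}{400088} + H = \frac{2 \cdot 619}{400088} - 387037 = 1238 \cdot \frac{1}{400088} - 387037 = \frac{619}{200044} - 387037 = - \frac{77424429009}{200044}$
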